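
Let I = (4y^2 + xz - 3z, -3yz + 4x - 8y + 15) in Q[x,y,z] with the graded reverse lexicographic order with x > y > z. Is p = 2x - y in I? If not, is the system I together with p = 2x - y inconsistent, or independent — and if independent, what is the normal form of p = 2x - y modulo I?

2x - y is independent of I; its normal form modulo I is 2x - y.

First compute the reduced Gröbner basis of I by Buchberger's algorithm.
f_1 = 4y^2 + xz - 3z, LT = y^2.
f_2 = -3yz + 4x - 8y + 15, LT = yz.

S(f_1,f_2): lcm = y^2z. S = 1/4xz^2 + 4/3xy - 8/3y^2 - 3/4z^2 + 5y.
  leading term xz^2: no divisor's leading term divides it; move 1/4xz^2 to the remainder.
  leading term xy: no divisor's leading term divides it; move 4/3xy to the remainder.
  leading term y^2: subtract (-2/3)·f_1 from -8/3y^2 - 3/4z^2 + 5y → 2/3xz - 3/4z^2 + 5y - 2z
  leading term xz: no divisor's leading term divides it; move 2/3xz to the remainder.
  leading term z^2: no divisor's leading term divides it; move -3/4z^2 to the remainder.
  leading term y: no divisor's leading term divides it; move 5y to the remainder.
  leading term z: no divisor's leading term divides it; move -2z to the remainder.
  remainder 1/4xz^2 + 4/3xy + 2/3xz - 3/4z^2 + 5y - 2z ≠ 0; add h_3 = 1/4xz^2 + 4/3xy + 2/3xz - 3/4z^2 + 5y - 2z to the basis.

The other S-polynomials (S(f_1,h_3), S(f_2,h_3)) all reduce to 0 modulo the current basis, so we have a Gröbner basis.
Inter-reduce: drop elements whose leading term is divisible by another's, tail-reduce, and make monic.
Reduced Gröbner basis: {xz^2 + 16/3xy + 8/3xz - 3z^2 + 20y - 8z, y^2 + 1/4xz - 3/4z, yz - 4/3x + 8/3y - 5}.
Label its elements g_1 = xz^2 + 16/3xy + 8/3xz - 3z^2 + 20y - 8z, g_2 = y^2 + 1/4xz - 3/4z, g_3 = yz - 4/3x + 8/3y - 5.

Reduce p = 2x - y modulo G:
  leading term x: no divisor's leading term divides it; move 2x to the remainder.
  leading term y: no divisor's leading term divides it; move -y to the remainder.
  normal form = 2x - y.
The normal form is nonzero, so p ∉ I. Since p minus its normal form lies in I, I + (p) = I + (r) where r = 2x - y; decide whether this ideal is the whole ring.
Run Buchberger on G together with r (pairs among the g_i already reduce to 0 since G is a Gröbner basis):
g_1 = xz^2 + 16/3xy + 8/3xz - 3z^2 + 20y - 8z, LT = xz^2.
g_2 = y^2 + 1/4xz - 3/4z, LT = y^2.
g_3 = yz - 4/3x + 8/3y - 5, LT = yz.
r = 2x - y, LT = x.

S(g_1,r): lcm = xz^2. S = 1/2yz^2 + 16/3xy + 8/3xz - 3z^2 + 20y - 8z.
  leading term yz^2: subtract (1/2z)·g_3 from 1/2yz^2 + 16/3xy + 8/3xz - 3z^2 + 20y - 8z → 16/3xy + 10/3xz - 4/3yz - 3z^2 + 20y - 11/2z
  leading term xy: subtract (8/3y)·r from 16/3xy + 10/3xz - 4/3yz - 3z^2 + 20y - 11/2z → 8/3y^2 + 10/3xz - 4/3yz - 3z^2 + 20y - 11/2z
  leading term y^2: subtract (8/3)·g_2 from 8/3y^2 + 10/3xz - 4/3yz - 3z^2 + 20y - 11/2z → 8/3xz - 4/3yz - 3z^2 + 20y - 7/2z
  leading term xz: subtract (4/3z)·r from 8/3xz - 4/3yz - 3z^2 + 20y - 7/2z → -3z^2 + 20y - 7/2z
  leading term z^2: no divisor's leading term divides it; move -3z^2 to the remainder.
  leading term y: no divisor's leading term divides it; move 20y to the remainder.
  leading term z: no divisor's leading term divides it; move -7/2z to the remainder.
  remainder -3z^2 + 20y - 7/2z ≠ 0; add m_5 = -3z^2 + 20y - 7/2z to the basis.

The other S-polynomials (S(g_1,g_2), S(g_1,g_3), S(g_2,g_3), S(g_2,r), S(g_3,r), S(g_1,m_5), S(g_2,m_5), S(g_3,m_5), S(r,m_5)) all reduce to 0 modulo the current basis, so we have a Gröbner basis.
Inter-reduce: drop elements whose leading term is divisible by another's, tail-reduce, and make monic.
Reduced Gröbner basis: {y^2 - 1/4y - 3/4z + 5/8, yz + 2y - 5, z^2 - 20/3y + 7/6z, x - 1/2y}.
The reduced Gröbner basis of I + (p) is {y^2 - 1/4y - 3/4z + 5/8, yz + 2y - 5, z^2 - 20/3y + 7/6z, x - 1/2y} ≠ {1}, a proper ideal, so the enlarged system stays consistent: p is independent of I, with normal form 2x - y.

Ideal membership is decidable via reduction modulo a Gröbner basis.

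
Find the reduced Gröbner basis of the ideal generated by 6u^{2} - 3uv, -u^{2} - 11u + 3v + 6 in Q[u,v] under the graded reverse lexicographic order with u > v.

This is the nonlinear analogue of row-reducing a linear system.

f_1 = 6u^{2} - 3uv, LT = u^{2}.
f_2 = -u^{2} - 11u + 3v + 6, LT = u^{2}.

S(f_1,f_2): lcm = u^{2}. S = -\tfrac{1}{2}uv - 11u + 3v + 6.
  reduce S modulo (f_1, f_2):
  remainder -\tfrac{1}{2}uv - 11u + 3v + 6 ≠ 0; add g_3 = -\tfrac{1}{2}uv - 11u + 3v + 6 to the basis.

S(f_1,g_3): lcm = u^{2}v. S = -\tfrac{1}{2}uv^{2} - 22u^{2} + 6uv + 12u.
  reduce S modulo (f_1, f_2, g_3):
  remainder -3v^{2} - 120u + 30v + 72 ≠ 0; add g_4 = -3v^{2} - 120u + 30v + 72 to the basis.

The other S-polynomials (S(f_2,g_3), S(f_1,g_4), S(f_2,g_4), S(g_3,g_4)) all reduce to 0 modulo the current basis, so we have a Gröbner basis.
Inter-reduce: drop elements whose leading term is divisible by another's, tail-reduce, and make monic.

G = {u^{2} + 11u - 3v - 6, uv + 22u - 6v - 12, v^{2} + 40u - 10v - 24}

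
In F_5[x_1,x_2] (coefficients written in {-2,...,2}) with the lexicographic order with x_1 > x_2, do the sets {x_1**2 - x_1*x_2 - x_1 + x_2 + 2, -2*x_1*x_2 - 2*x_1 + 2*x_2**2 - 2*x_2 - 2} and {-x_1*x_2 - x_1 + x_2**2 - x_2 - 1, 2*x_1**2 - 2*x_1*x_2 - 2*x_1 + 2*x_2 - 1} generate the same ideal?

Yes, the ideals are equal.

Two ideals are equal iff their reduced Gröbner bases coincide (the reduced basis is unique for a fixed ordering).
Buchberger on the first generating set:
f_1 = x_1**2 - x_1*x_2 - x_1 + x_2 + 2, LT = x_1**2.
f_2 = -2*x_1*x_2 - 2*x_1 + 2*x_2**2 - 2*x_2 - 2, LT = x_1*x_2.

S(f_1,f_2): lcm = x_1**2*x_2. S = -x_1**2 - 2*x_1*x_2 - x_1 + x_2**2 + 2*x_2.
  reduce S modulo (f_1, f_2):
  remainder x_1 - 2*x_2**2 + x_2 ≠ 0; add g_3 = x_1 - 2*x_2**2 + x_2 to the basis.

S(f_1,g_3): lcm = x_1**2. S = 2*x_1*x_2**2 - 2*x_1*x_2 - x_1 + x_2 + 2.
  reduce S modulo (f_1, f_2, g_3):
  remainder 2*x_2**3 + 1 ≠ 0; add g_4 = 2*x_2**3 + 1 to the basis.

The other S-polynomials (S(f_2,g_3), S(f_1,g_4), S(f_2,g_4), S(g_3,g_4)) all reduce to 0 modulo the current basis, so we have a Gröbner basis.
Inter-reduce: drop elements whose leading term is divisible by another's, tail-reduce, and make monic.
Reduced Gröbner basis: {x_1 - 2*x_2**2 + x_2, x_2**3 - 2}.

Buchberger on the second generating set:
h_1 = -x_1*x_2 - x_1 + x_2**2 - x_2 - 1, LT = x_1*x_2.
h_2 = 2*x_1**2 - 2*x_1*x_2 - 2*x_1 + 2*x_2 - 1, LT = x_1**2.

S(h_1,h_2): lcm = x_1**2*x_2. S = x_1**2 + 2*x_1*x_2 + x_1 - x_2**2 - 2*x_2.
  reduce S modulo (h_1, h_2):
  remainder -x_1 + 2*x_2**2 - x_2 ≠ 0; add k_3 = -x_1 + 2*x_2**2 - x_2 to the basis.

S(h_1,k_3): lcm = x_1*x_2. S = x_1 + 2*x_2**3 - 2*x_2**2 + x_2 + 1.
  reduce S modulo (h_1, h_2, k_3):
  remainder 2*x_2**3 + 1 ≠ 0; add k_4 = 2*x_2**3 + 1 to the basis.

The other S-polynomials (S(h_2,k_3), S(h_1,k_4), S(h_2,k_4), S(k_3,k_4)) all reduce to 0 modulo the current basis, so we have a Gröbner basis.
Inter-reduce: drop elements whose leading term is divisible by another's, tail-reduce, and make monic.
Reduced Gröbner basis: {x_1 - 2*x_2**2 + x_2, x_2**3 - 2}.

These coincide, so the ideals are equal.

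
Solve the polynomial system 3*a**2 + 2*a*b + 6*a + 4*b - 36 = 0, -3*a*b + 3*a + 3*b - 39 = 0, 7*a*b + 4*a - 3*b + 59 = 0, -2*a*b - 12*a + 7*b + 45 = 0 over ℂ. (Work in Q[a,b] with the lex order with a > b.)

{(4, -3)}

Compute a lex Gröbner basis by Buchberger's algorithm.
f_1 = 3*a**2 + 2*a*b + 6*a + 4*b - 36, LT = a**2.
f_2 = -3*a*b + 3*a + 3*b - 39, LT = a*b.
f_3 = 7*a*b + 4*a - 3*b + 59, LT = a*b.
f_4 = -2*a*b - 12*a + 7*b + 45, LT = a*b.

S(f_1,f_2): lcm = a**2*b. S = a**2 + 2/3*a*b**2 + 3*a*b - 13*a + 4/3*b**2 - 12*b.
  leading term a**2: subtract (1/3)·f_1 from a**2 + 2/3*a*b**2 + 3*a*b - 13*a + 4/3*b**2 - 12*b → 2/3*a*b**2 + 7/3*a*b - 15*a + 4/3*b**2 - 40/3*b + 12
  leading term a*b**2: subtract (-2/9*b)·f_2 from 2/3*a*b**2 + 7/3*a*b - 15*a + 4/3*b**2 - 40/3*b + 12 → 3*a*b - 15*a + 2*b**2 - 22*b + 12
  leading term a*b: subtract (-1)·f_2 from 3*a*b - 15*a + 2*b**2 - 22*b + 12 → -12*a + 2*b**2 - 19*b - 27
  leading term a: no divisor's leading term divides it; move -12*a to the remainder.
  leading term b**2: no divisor's leading term divides it; move 2*b**2 to the remainder.
  leading term b: no divisor's leading term divides it; move -19*b to the remainder.
  leading term 1: no divisor's leading term divides it; move -27 to the remainder.
  remainder -12*a + 2*b**2 - 19*b - 27 ≠ 0; add h_5 = -12*a + 2*b**2 - 19*b - 27 to the basis.

S(f_1,f_3): lcm = a**2*b. S = -4/7*a**2 + 2/3*a*b**2 + 17/7*a*b - 59/7*a + 4/3*b**2 - 12*b.
  leading term a**2: subtract (-4/21)·f_1 from -4/7*a**2 + 2/3*a*b**2 + 17/7*a*b - 59/7*a + 4/3*b**2 - 12*b → 2/3*a*b**2 + 59/21*a*b - 51/7*a + 4/3*b**2 - 236/21*b - 48/7
  leading term a*b**2: subtract (-2/9*b)·f_2 from 2/3*a*b**2 + 59/21*a*b - 51/7*a + 4/3*b**2 - 236/21*b - 48/7 → 73/21*a*b - 51/7*a + 2*b**2 - 418/21*b - 48/7
  leading term a*b: subtract (-73/63)·f_2 from 73/21*a*b - 51/7*a + 2*b**2 - 418/21*b - 48/7 → -80/21*a + 2*b**2 - 115/7*b - 1093/21
  leading term a: subtract (20/63)·h_5 from -80/21*a + 2*b**2 - 115/7*b - 1093/21 → 86/63*b**2 - 655/63*b - 913/21
  leading term b**2: no divisor's leading term divides it; move 86/63*b**2 to the remainder.
  leading term b: no divisor's leading term divides it; move -655/63*b to the remainder.
  leading term 1: no divisor's leading term divides it; move -913/21 to the remainder.
  remainder 86/63*b**2 - 655/63*b - 913/21 ≠ 0; add h_6 = 86/63*b**2 - 655/63*b - 913/21 to the basis.

S(f_1,f_4): lcm = a**2*b. S = -6*a**2 + 2/3*a*b**2 + 11/2*a*b + 45/2*a + 4/3*b**2 - 12*b.
  leading term a**2: subtract (-2)·f_1 from -6*a**2 + 2/3*a*b**2 + 11/2*a*b + 45/2*a + 4/3*b**2 - 12*b → 2/3*a*b**2 + 19/2*a*b + 69/2*a + 4/3*b**2 - 4*b - 72
  leading term a*b**2: subtract (-2/9*b)·f_2 from 2/3*a*b**2 + 19/2*a*b + 69/2*a + 4/3*b**2 - 4*b - 72 → 61/6*a*b + 69/2*a + 2*b**2 - 38/3*b - 72
  leading term a*b: subtract (-61/18)·f_2 from 61/6*a*b + 69/2*a + 2*b**2 - 38/3*b - 72 → 134/3*a + 2*b**2 - 5/2*b - 1225/6
  leading term a: subtract (-67/18)·h_5 from 134/3*a + 2*b**2 - 5/2*b - 1225/6 → 85/9*b**2 - 659/9*b - 914/3
  leading term b**2: subtract (595/86)·h_6 from 85/9*b**2 - 659/9*b - 914/3 → -111/86*b - 333/86
  leading term b: no divisor's leading term divides it; move -111/86*b to the remainder.
  leading term 1: no divisor's leading term divides it; move -333/86 to the remainder.
  remainder -111/86*b - 333/86 ≠ 0; add h_7 = -111/86*b - 333/86 to the basis.

The other S-polynomials (S(f_2,f_3), S(f_2,f_4), S(f_3,f_4), S(f_1,h_5), S(f_2,h_5), S(f_3,h_5), S(f_4,h_5), S(f_1,h_6), S(f_2,h_6), S(f_3,h_6), S(f_4,h_6), S(h_5,h_6), S(f_1,h_7), S(f_2,h_7), S(f_3,h_7), S(f_4,h_7), S(h_5,h_7), S(h_6,h_7)) all reduce to 0 modulo the current basis, so we have a Gröbner basis.
Inter-reduce: drop elements whose leading term is divisible by another's, tail-reduce, and make monic.
Reduced Gröbner basis: {a - 4, b + 3}.

Since the basis is lex-ordered, b + 3 is univariate in b. Its roots are {-3}. Back-substituting each root into the other basis elements fixes the other coordinates.
  b = -3: the earlier basis element becomes a - 4 = 0, giving a = 4 — point (4, -3).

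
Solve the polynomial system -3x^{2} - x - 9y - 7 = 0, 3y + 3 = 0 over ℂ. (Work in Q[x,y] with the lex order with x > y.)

{(-1, -1), (2/3, -1)}

Compute a lex Gröbner basis by Buchberger's algorithm.
f_1 = -3x^{2} - x - 9y - 7, LT = x^{2}.
f_2 = 3y + 3, LT = y.

The S-polynomials (S(f_1,f_2)) all reduce to 0 modulo the current basis, so we have a Gröbner basis.
Inter-reduce: drop elements whose leading term is divisible by another's, tail-reduce, and make monic.
Reduced Gröbner basis: {x^{2} + \tfrac{1}{3}x - \tfrac{2}{3}, y + 1}.

Elimination: the polynomial y + 1 lies in the elimination ideal for y, so y ∈ {-1}. For each such y, the remaining basis elements (now univariate) give the rest of the solution.
  y = -1: the earlier basis element becomes x^{2} + \tfrac{1}{3}x - \tfrac{2}{3} = 0, giving x = -1, 2/3 — points (-1, -1), (2/3, -1).
Substituting each solution back into the original system confirms all equations vanish.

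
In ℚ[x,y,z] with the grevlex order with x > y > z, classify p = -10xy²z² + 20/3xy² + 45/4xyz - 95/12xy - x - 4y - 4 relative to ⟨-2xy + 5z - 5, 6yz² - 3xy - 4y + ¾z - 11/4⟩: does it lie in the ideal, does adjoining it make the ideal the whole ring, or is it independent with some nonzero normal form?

-10xy²z² + 20/3xy² + 45/4xyz - 95/12xy - x - 4y - 4 is independent of I; its normal form modulo I is -x - 4y - 4.

First compute the reduced Gröbner basis of I by Buchberger's algorithm.
f_1 = -2xy + 5z - 5, LT = xy.
f_2 = 6yz² - 3xy - 4y + ¾z - 11/4, LT = yz².

S(f_1,f_2): lcm = xyz². S = ½x²y - 5/2z³ + ⅔xy - ⅛xz + 5/2z² + 11/24x.
  leading term x²y: subtract (-¼x)·f_1 from ½x²y - 5/2z³ + ⅔xy - ⅛xz + 5/2z² + 11/24x → -5/2z³ + ⅔xy + 9/8xz + 5/2z² - 19/24x
  leading term z³: no divisor's leading term divides it; move -5/2z³ to the remainder.
  leading term xy: subtract (-⅓)·f_1 from ⅔xy + 9/8xz + 5/2z² - 19/24x → 9/8xz + 5/2z² - 19/24x + 5/3z - 5/3
  leading term xz: no divisor's leading term divides it; move 9/8xz to the remainder.
  leading term z²: no divisor's leading term divides it; move 5/2z² to the remainder.
  leading term x: no divisor's leading term divides it; move -19/24x to the remainder.
  leading term z: no divisor's leading term divides it; move 5/3z to the remainder.
  leading term 1: no divisor's leading term divides it; move -5/3 to the remainder.
  remainder -5/2z³ + 9/8xz + 5/2z² - 19/24x + 5/3z - 5/3 ≠ 0; add h_3 = -5/2z³ + 9/8xz + 5/2z² - 19/24x + 5/3z - 5/3 to the basis.

The other S-polynomials (S(f_1,h_3), S(f_2,h_3)) all reduce to 0 modulo the current basis, so we have a Gröbner basis.
Inter-reduce: drop elements whose leading term is divisible by another's, tail-reduce, and make monic.
Reduced Gröbner basis: {yz² - ⅔y - 9/8z + 19/24, z³ - 9/20xz - z² + 19/60x - ⅔z + ⅔, xy - 5/2z + 5/2}.
Label its elements g_1 = yz² - ⅔y - 9/8z + 19/24, g_2 = z³ - 9/20xz - z² + 19/60x - ⅔z + ⅔, g_3 = xy - 5/2z + 5/2.

Reduce p = -10xy²z² + 20/3xy² + 45/4xyz - 95/12xy - x - 4y - 4 modulo G:
  leading term xy²z²: subtract (-10xy)·g_1 from -10xy²z² + 20/3xy² + 45/4xyz - 95/12xy - x - 4y - 4 → -x - 4y - 4
  leading term x: no divisor's leading term divides it; move -x to the remainder.
  leading term y: no divisor's leading term divides it; move -4y to the remainder.
  leading term 1: no divisor's leading term divides it; move -4 to the remainder.
  normal form = -x - 4y - 4.
The normal form is nonzero, so p ∉ I. Since p minus its normal form lies in I, I + (p) = I + (r) where r = -x - 4y - 4; decide whether this ideal is the whole ring.
Run Buchberger on G together with r (pairs among the g_i already reduce to 0 since G is a Gröbner basis):
g_1 = yz² - ⅔y - 9/8z + 19/24, LT = yz².
g_2 = z³ - 9/20xz - z² + 19/60x - ⅔z + ⅔, LT = z³.
g_3 = xy - 5/2z + 5/2, LT = xy.
r = -x - 4y - 4, LT = x.

S(g_3,r): lcm = xy. S = -4y² - 4y - 5/2z + 5/2.
  leading term y²: no divisor's leading term divides it; move -4y² to the remainder.
  leading term y: no divisor's leading term divides it; move -4y to the remainder.
  leading term z: no divisor's leading term divides it; move -5/2z to the remainder.
  leading term 1: no divisor's leading term divides it; move 5/2 to the remainder.
  remainder -4y² - 4y - 5/2z + 5/2 ≠ 0; add m_5 = -4y² - 4y - 5/2z + 5/2 to the basis.

The other S-polynomials (S(g_1,g_2), S(g_1,g_3), S(g_1,r), S(g_2,g_3), S(g_2,r), S(g_1,m_5), S(g_2,m_5), S(g_3,m_5), S(r,m_5)) all reduce to 0 modulo the current basis, so we have a Gröbner basis.
Inter-reduce: drop elements whose leading term is divisible by another's, tail-reduce, and make monic.
Reduced Gröbner basis: {yz² - ⅔y - 9/8z + 19/24, z³ + 9/5yz - z² - 19/15y + 17/15z - ⅗, y² + y + ⅝z - ⅝, x + 4y + 4}.
The reduced Gröbner basis of I + (p) is {yz² - ⅔y - 9/8z + 19/24, z³ + 9/5yz - z² - 19/15y + 17/15z - ⅗, y² + y + ⅝z - ⅝, x + 4y + 4} ≠ {1}, a proper ideal, so the enlarged system stays consistent: p is independent of I, with normal form -x - 4y - 4.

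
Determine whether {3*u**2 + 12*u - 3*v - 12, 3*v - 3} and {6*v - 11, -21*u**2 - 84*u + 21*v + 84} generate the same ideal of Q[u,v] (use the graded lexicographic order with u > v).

Equality of ideals is decidable: compute both reduced Gröbner bases (unique for the ordering) and check whether they agree.
Buchberger on the first generating set:
f_1 = 3*u**2 + 12*u - 3*v - 12, LT = u**2.
f_2 = 3*v - 3, LT = v.

The S-polynomials (S(f_1,f_2)) all reduce to 0 modulo the current basis, so we have a Gröbner basis.
Inter-reduce: drop elements whose leading term is divisible by another's, tail-reduce, and make monic.
Reduced Gröbner basis: {u**2 + 4*u - 5, v - 1}.

Buchberger on the second generating set:
h_1 = 6*v - 11, LT = v.
h_2 = -21*u**2 - 84*u + 21*v + 84, LT = u**2.

The S-polynomials (S(h_1,h_2)) all reduce to 0 modulo the current basis, so we have a Gröbner basis.
Inter-reduce: drop elements whose leading term is divisible by another's, tail-reduce, and make monic.
Reduced Gröbner basis: {u**2 + 4*u - 35/6, v - 11/6}.

Since the reduced bases disagree, the two ideals are not the same.

No, the ideals differ.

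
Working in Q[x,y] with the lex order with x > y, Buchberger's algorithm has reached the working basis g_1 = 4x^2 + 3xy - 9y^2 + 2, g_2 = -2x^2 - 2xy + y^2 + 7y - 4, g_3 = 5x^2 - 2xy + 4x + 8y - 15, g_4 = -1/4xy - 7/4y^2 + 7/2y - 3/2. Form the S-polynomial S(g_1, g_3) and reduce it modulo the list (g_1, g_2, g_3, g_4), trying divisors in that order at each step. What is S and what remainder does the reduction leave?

lcm(LM(g_1), LM(g_3)) = x^2.
S = (lcm/LT(g_1))·g_1 − (lcm/LT(g_3))·g_3 = 23/20xy - 4/5x - 9/4y^2 - 8/5y + 7/2.
Reduce S modulo (g_1, g_2, g_3, g_4) in that order:
  leading term xy: subtract (-23/5)·g_4 from 23/20xy - 4/5x - 9/4y^2 - 8/5y + 7/2 → -4/5x - 103/10y^2 + 29/2y - 17/5
  leading term x: no divisor's leading term divides it; move -4/5x to the remainder.
  leading term y^2: no divisor's leading term divides it; move -103/10y^2 to the remainder.
  leading term y: no divisor's leading term divides it; move 29/2y to the remainder.
  leading term 1: no divisor's leading term divides it; move -17/5 to the remainder.
The remainder -4/5x - 103/10y^2 + 29/2y - 17/5 is nonzero, so it would be added as the next basis element.

S(g_1, g_3) = 23/20xy - 4/5x - 9/4y^2 - 8/5y + 7/2; remainder on division = -4/5x - 103/10y^2 + 29/2y - 17/5.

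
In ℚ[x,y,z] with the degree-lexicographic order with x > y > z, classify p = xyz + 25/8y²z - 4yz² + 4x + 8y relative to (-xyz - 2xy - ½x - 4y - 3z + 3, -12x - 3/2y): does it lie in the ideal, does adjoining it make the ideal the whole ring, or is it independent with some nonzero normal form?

First compute the reduced Gröbner basis of I by Buchberger's algorithm.
f_1 = -xyz - 2xy - ½x - 4y - 3z + 3, LT = xyz.
f_2 = -12x - 3/2y, LT = x.

S(f_1,f_2): lcm = xyz. S = -⅛y²z + 2xy + ½x + 4y + 3z - 3.
  leading term y²z: no divisor's leading term divides it; move -⅛y²z to the remainder.
  leading term xy: subtract (-⅙y)·f_2 from 2xy + ½x + 4y + 3z - 3 → -¼y² + ½x + 4y + 3z - 3
  leading term y²: no divisor's leading term divides it; move -¼y² to the remainder.
  leading term x: subtract (-1/24)·f_2 from ½x + 4y + 3z - 3 → 63/16y + 3z - 3
  leading term y: no divisor's leading term divides it; move 63/16y to the remainder.
  leading term z: no divisor's leading term divides it; move 3z to the remainder.
  leading term 1: no divisor's leading term divides it; move -3 to the remainder.
  remainder -⅛y²z - ¼y² + 63/16y + 3z - 3 ≠ 0; add h_3 = -⅛y²z - ¼y² + 63/16y + 3z - 3 to the basis.

The other S-polynomials (S(f_1,h_3), S(f_2,h_3)) all reduce to 0 modulo the current basis, so we have a Gröbner basis.
Inter-reduce: drop elements whose leading term is divisible by another's, tail-reduce, and make monic.
Reduced Gröbner basis: {y²z + 2y² - 63/2y - 24z + 24, x + ⅛y}.
Label its elements g_1 = y²z + 2y² - 63/2y - 24z + 24, g_2 = x + ⅛y.

Reduce p = xyz + 25/8y²z - 4yz² + 4x + 8y modulo G:
  leading term xyz: subtract (yz)·g_2 from xyz + 25/8y²z - 4yz² + 4x + 8y → 3y²z - 4yz² + 4x + 8y
  leading term y²z: subtract (3)·g_1 from 3y²z - 4yz² + 4x + 8y → -4yz² - 6y² + 4x + 205/2y + 72z - 72
  leading term yz²: no divisor's leading term divides it; move -4yz² to the remainder.
  leading term y²: no divisor's leading term divides it; move -6y² to the remainder.
  leading term x: subtract (4)·g_2 from 4x + 205/2y + 72z - 72 → 102y + 72z - 72
  leading term y: no divisor's leading term divides it; move 102y to the remainder.
  leading term z: no divisor's leading term divides it; move 72z to the remainder.
  leading term 1: no divisor's leading term divides it; move -72 to the remainder.
  normal form = -4yz² - 6y² + 102y + 72z - 72.
The normal form is nonzero, so p ∉ I. Since p minus its normal form lies in I, I + (p) = I + (r) where r = -4yz² - 6y² + 102y + 72z - 72; decide whether this ideal is the whole ring.
Run Buchberger on G together with r (pairs among the g_i already reduce to 0 since G is a Gröbner basis):
g_1 = y²z + 2y² - 63/2y - 24z + 24, LT = y²z.
g_2 = x + ⅛y, LT = x.
r = -4yz² - 6y² + 102y + 72z - 72, LT = yz².

S(g_1,r): lcm = y²z². S = -3/2y³ + 2y²z + 51/2y² - 27/2yz - 24z² - 18y + 24z.
  leading term y³: no divisor's leading term divides it; move -3/2y³ to the remainder.
  leading term y²z: subtract (2)·g_1 from 2y²z + 51/2y² - 27/2yz - 24z² - 18y + 24z → 43/2y² - 27/2yz - 24z² + 45y + 72z - 48
  leading term y²: no divisor's leading term divides it; move 43/2y² to the remainder.
  leading term yz: no divisor's leading term divides it; move -27/2yz to the remainder.
  leading term z²: no divisor's leading term divides it; move -24z² to the remainder.
  leading term y: no divisor's leading term divides it; move 45y to the remainder.
  leading term z: no divisor's leading term divides it; move 72z to the remainder.
  leading term 1: no divisor's leading term divides it; move -48 to the remainder.
  remainder -3/2y³ + 43/2y² - 27/2yz - 24z² + 45y + 72z - 48 ≠ 0; add m_4 = -3/2y³ + 43/2y² - 27/2yz - 24z² + 45y + 72z - 48 to the basis.

S(g_1,m_4): lcm = y³z. S = 2y³ + 43/3y²z - 9yz² - 16z³ - 63/2y² + 6yz + 48z² + 24y - 32z.
  leading term y³: subtract (-4/3)·m_4 from 2y³ + 43/3y²z - 9yz² - 16z³ - 63/2y² + 6yz + 48z² + 24y - 32z → 43/3y²z - 9yz² - 16z³ - 17/6y² - 12yz + 16z² + 84y + 64z - 64
  leading term y²z: subtract (43/3)·g_1 from 43/3y²z - 9yz² - 16z³ - 17/6y² - 12yz + 16z² + 84y + 64z - 64 → -9yz² - 16z³ - 63/2y² - 12yz + 16z² + 1071/2y + 408z - 408
  leading term yz²: subtract (9/4)·r from -9yz² - 16z³ - 63/2y² - 12yz + 16z² + 1071/2y + 408z - 408 → -16z³ - 18y² - 12yz + 16z² + 306y + 246z - 246
  leading term z³: no divisor's leading term divides it; move -16z³ to the remainder.
  leading term y²: no divisor's leading term divides it; move -18y² to the remainder.
  leading term yz: no divisor's leading term divides it; move -12yz to the remainder.
  leading term z²: no divisor's leading term divides it; move 16z² to the remainder.
  leading term y: no divisor's leading term divides it; move 306y to the remainder.
  leading term z: no divisor's leading term divides it; move 246z to the remainder.
  leading term 1: no divisor's leading term divides it; move -246 to the remainder.
  remainder -16z³ - 18y² - 12yz + 16z² + 306y + 246z - 246 ≠ 0; add m_5 = -16z³ - 18y² - 12yz + 16z² + 306y + 246z - 246 to the basis.

The other S-polynomials (S(g_1,g_2), S(g_2,r), S(g_2,m_4), S(r,m_4), S(g_1,m_5), S(g_2,m_5), S(r,m_5), S(m_4,m_5)) all reduce to 0 modulo the current basis, so we have a Gröbner basis.
Inter-reduce: drop elements whose leading term is divisible by another's, tail-reduce, and make monic.
Reduced Gröbner basis: {y³ - 43/3y² + 9yz + 16z² - 30y - 48z + 32, y²z + 2y² - 63/2y - 24z + 24, yz² + 3/2y² - 51/2y - 18z + 18, z³ + 9/8y² + ¾yz - z² - 153/8y - 123/8z + 123/8, x + ⅛y}.
The reduced Gröbner basis of I + (p) is {y³ - 43/3y² + 9yz + 16z² - 30y - 48z + 32, y²z + 2y² - 63/2y - 24z + 24, yz² + 3/2y² - 51/2y - 18z + 18, z³ + 9/8y² + ¾yz - z² - 153/8y - 123/8z + 123/8, x + ⅛y} ≠ {1}, a proper ideal, so the enlarged system stays consistent: p is independent of I, with normal form -4yz² - 6y² + 102y + 72z - 72.

xyz + 25/8y²z - 4yz² + 4x + 8y is independent of I; its normal form modulo I is -4yz² - 6y² + 102y + 72z - 72.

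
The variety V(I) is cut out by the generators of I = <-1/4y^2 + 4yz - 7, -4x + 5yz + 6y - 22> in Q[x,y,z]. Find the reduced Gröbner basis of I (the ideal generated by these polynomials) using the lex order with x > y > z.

G = {x - 5/4yz - 3/2y + 11/2, y^2 - 16yz + 28}

f_1 = -1/4y^2 + 4yz - 7, LT = y^2.
f_2 = -4x + 5yz + 6y - 22, LT = x.

The S-polynomials (S(f_1,f_2)) all reduce to 0 modulo the current basis, so we have a Gröbner basis.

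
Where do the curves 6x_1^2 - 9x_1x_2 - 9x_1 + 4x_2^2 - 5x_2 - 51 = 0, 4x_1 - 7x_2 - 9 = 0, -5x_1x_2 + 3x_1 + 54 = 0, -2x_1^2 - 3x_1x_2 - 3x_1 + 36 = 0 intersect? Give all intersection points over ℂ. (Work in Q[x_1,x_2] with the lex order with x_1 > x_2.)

Compute a lex Gröbner basis by Buchberger's algorithm.
f_1 = 6x_1^2 - 9x_1x_2 - 9x_1 + 4x_2^2 - 5x_2 - 51, LT = x_1^2.
f_2 = 4x_1 - 7x_2 - 9, LT = x_1.
f_3 = -5x_1x_2 + 3x_1 + 54, LT = x_1x_2.
f_4 = -2x_1^2 - 3x_1x_2 - 3x_1 + 36, LT = x_1^2.

S(f_1,f_2): lcm = x_1^2. S = 1/4x_1x_2 + 3/4x_1 + 2/3x_2^2 - 5/6x_2 - 17/2.
  leading term x_1x_2: subtract (1/16x_2)·f_2 from 1/4x_1x_2 + 3/4x_1 + 2/3x_2^2 - 5/6x_2 - 17/2 → 3/4x_1 + 53/48x_2^2 - 13/48x_2 - 17/2
  leading term x_1: subtract (3/16)·f_2 from 3/4x_1 + 53/48x_2^2 - 13/48x_2 - 17/2 → 53/48x_2^2 + 25/24x_2 - 109/16
  leading term x_2^2: no divisor's leading term divides it; move 53/48x_2^2 to the remainder.
  leading term x_2: no divisor's leading term divides it; move 25/24x_2 to the remainder.
  leading term 1: no divisor's leading term divides it; move -109/16 to the remainder.
  remainder 53/48x_2^2 + 25/24x_2 - 109/16 ≠ 0; add h_5 = 53/48x_2^2 + 25/24x_2 - 109/16 to the basis.

S(f_1,f_3): lcm = x_1^2x_2. S = 3/5x_1^2 - 3/2x_1x_2^2 - 3/2x_1x_2 + 54/5x_1 + 2/3x_2^3 - 5/6x_2^2 - 17/2x_2.
  leading term x_1^2: subtract (1/10)·f_1 from 3/5x_1^2 - 3/2x_1x_2^2 - 3/2x_1x_2 + 54/5x_1 + 2/3x_2^3 - 5/6x_2^2 - 17/2x_2 → -3/2x_1x_2^2 - 3/5x_1x_2 + 117/10x_1 + 2/3x_2^3 - 37/30x_2^2 - 8x_2 + 51/10
  leading term x_1x_2^2: subtract (-3/8x_2^2)·f_2 from -3/2x_1x_2^2 - 3/5x_1x_2 + 117/10x_1 + 2/3x_2^3 - 37/30x_2^2 - 8x_2 + 51/10 → -3/5x_1x_2 + 117/10x_1 - 47/24x_2^3 - 553/120x_2^2 - 8x_2 + 51/10
  leading term x_1x_2: subtract (-3/20x_2)·f_2 from -3/5x_1x_2 + 117/10x_1 - 47/24x_2^3 - 553/120x_2^2 - 8x_2 + 51/10 → 117/10x_1 - 47/24x_2^3 - 679/120x_2^2 - 187/20x_2 + 51/10
  leading term x_1: subtract (117/40)·f_2 from 117/10x_1 - 47/24x_2^3 - 679/120x_2^2 - 187/20x_2 + 51/10 → -47/24x_2^3 - 679/120x_2^2 + 89/8x_2 + 1257/40
  leading term x_2^3: subtract (-94/53x_2)·h_5 from -47/24x_2^3 - 679/120x_2^2 + 89/8x_2 + 1257/40 → -8079/2120x_2^2 - 203/212x_2 + 1257/40
  leading term x_2^2: subtract (-48474/14045)·h_5 from -8079/2120x_2^2 - 203/212x_2 + 1257/40 → 7409/2809x_2 + 22227/2809
  leading term x_2: no divisor's leading term divides it; move 7409/2809x_2 to the remainder.
  leading term 1: no divisor's leading term divides it; move 22227/2809 to the remainder.
  remainder 7409/2809x_2 + 22227/2809 ≠ 0; add h_6 = 7409/2809x_2 + 22227/2809 to the basis.

The other S-polynomials (S(f_1,f_4), S(f_2,f_3), S(f_2,f_4), S(f_3,f_4), S(f_1,h_5), S(f_2,h_5), S(f_3,h_5), S(f_4,h_5), S(f_1,h_6), S(f_2,h_6), S(f_3,h_6), S(f_4,h_6), S(h_5,h_6)) all reduce to 0 modulo the current basis, so we have a Gröbner basis.
Inter-reduce: drop elements whose leading term is divisible by another's, tail-reduce, and make monic.
Reduced Gröbner basis: {x_1 + 3, x_2 + 3}.

A lex Gröbner basis eliminates variables successively. Here x_2 + 3 depends only on x_2, with roots {-3}; lifting each root through the earlier basis elements recovers the full solutions.
  x_2 = -3: the earlier basis element becomes x_1 + 3 = 0, giving x_1 = -3 — point (-3, -3).
Each listed point satisfies every original equation (direct substitution).
A lex Gröbner basis triangularizes the system, enabling back-substitution.

{(-3, -3)}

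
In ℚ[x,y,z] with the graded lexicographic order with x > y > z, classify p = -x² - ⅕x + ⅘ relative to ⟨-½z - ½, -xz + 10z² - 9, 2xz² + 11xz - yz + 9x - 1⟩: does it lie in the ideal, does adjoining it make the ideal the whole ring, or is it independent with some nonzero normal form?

-x² - ⅕x + ⅘ lies in I (it reduces to 0).

First compute the reduced Gröbner basis of I by Buchberger's algorithm.
f_1 = -½z - ½, LT = z.
f_2 = -xz + 10z² - 9, LT = xz.
f_3 = 2xz² + 11xz - yz + 9x - 1, LT = xz².

S(f_1,f_2): lcm = xz. S = 10z² + x - 9.
  reduce S modulo (f_1, f_2, f_3):
  remainder x + 1 ≠ 0; add h_4 = x + 1 to the basis.

S(f_1,f_3): lcm = xz². S = -9/2xz + ½yz - 9/2x + ½.
  reduce S modulo (f_1, f_2, f_3, h_4):
  remainder -½y + ½ ≠ 0; add h_5 = -½y + ½ to the basis.

The other S-polynomials (S(f_2,f_3), S(f_1,h_4), S(f_2,h_4), S(f_3,h_4), S(f_1,h_5), S(f_2,h_5), S(f_3,h_5), S(h_4,h_5)) all reduce to 0 modulo the current basis, so we have a Gröbner basis.
Inter-reduce: drop elements whose leading term is divisible by another's, tail-reduce, and make monic.
Reduced Gröbner basis: {x + 1, y - 1, z + 1}.
Label its elements g_1 = x + 1, g_2 = y - 1, g_3 = z + 1.

Reduce p = -x² - ⅕x + ⅘ modulo G:
  leading term x²: subtract (-x)·g_1 from -x² - ⅕x + ⅘ → ⅘x + ⅘
  leading term x: subtract (⅘)·g_1 from ⅘x + ⅘ → 0
  normal form = 0.
Since the normal form is 0, p ∈ I.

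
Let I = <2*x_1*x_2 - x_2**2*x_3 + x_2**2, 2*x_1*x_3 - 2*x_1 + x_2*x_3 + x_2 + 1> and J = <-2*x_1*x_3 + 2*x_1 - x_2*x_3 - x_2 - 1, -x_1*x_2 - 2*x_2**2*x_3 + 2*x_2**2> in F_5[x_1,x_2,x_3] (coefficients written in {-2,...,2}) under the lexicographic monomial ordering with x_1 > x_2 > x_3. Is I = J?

Two ideals are equal iff their reduced Gröbner bases coincide (the reduced basis is unique for a fixed ordering).
Buchberger on the first generating set:
f_1 = 2*x_1*x_2 - x_2**2*x_3 + x_2**2, LT = x_1*x_2.
f_2 = 2*x_1*x_3 - 2*x_1 + x_2*x_3 + x_2 + 1, LT = x_1*x_3.

S(f_1,f_2): lcm = x_1*x_2*x_3. S = x_1*x_2 + 2*x_2**2*x_3**2 + 2*x_2**2 + 2*x_2.
  leading term x_1*x_2: subtract (-2)·f_1 from x_1*x_2 + 2*x_2**2*x_3**2 + 2*x_2**2 + 2*x_2 → 2*x_2**2*x_3**2 - 2*x_2**2*x_3 - x_2**2 + 2*x_2
  leading term x_2**2*x_3**2: no divisor's leading term divides it; move 2*x_2**2*x_3**2 to the remainder.
  leading term x_2**2*x_3: no divisor's leading term divides it; move -2*x_2**2*x_3 to the remainder.
  leading term x_2**2: no divisor's leading term divides it; move -x_2**2 to the remainder.
  leading term x_2: no divisor's leading term divides it; move 2*x_2 to the remainder.
  remainder 2*x_2**2*x_3**2 - 2*x_2**2*x_3 - x_2**2 + 2*x_2 ≠ 0; add g_3 = 2*x_2**2*x_3**2 - 2*x_2**2*x_3 - x_2**2 + 2*x_2 to the basis.

The other S-polynomials (S(f_1,g_3), S(f_2,g_3)) all reduce to 0 modulo the current basis, so we have a Gröbner basis.
Inter-reduce: drop elements whose leading term is divisible by another's, tail-reduce, and make monic.
Reduced Gröbner basis: {x_1*x_2 + 2*x_2**2*x_3 - 2*x_2**2, x_1*x_3 - x_1 - 2*x_2*x_3 - 2*x_2 - 2, x_2**2*x_3**2 - x_2**2*x_3 + 2*x_2**2 + x_2}.

Buchberger on the second generating set:
h_1 = -2*x_1*x_3 + 2*x_1 - x_2*x_3 - x_2 - 1, LT = x_1*x_3.
h_2 = -x_1*x_2 - 2*x_2**2*x_3 + 2*x_2**2, LT = x_1*x_2.

S(h_1,h_2): lcm = x_1*x_2*x_3. S = -x_1*x_2 - 2*x_2**2*x_3**2 - 2*x_2**2 - 2*x_2.
  leading term x_1*x_2: subtract (1)·h_2 from -x_1*x_2 - 2*x_2**2*x_3**2 - 2*x_2**2 - 2*x_2 → -2*x_2**2*x_3**2 + 2*x_2**2*x_3 + x_2**2 - 2*x_2
  leading term x_2**2*x_3**2: no divisor's leading term divides it; move -2*x_2**2*x_3**2 to the remainder.
  leading term x_2**2*x_3: no divisor's leading term divides it; move 2*x_2**2*x_3 to the remainder.
  leading term x_2**2: no divisor's leading term divides it; move x_2**2 to the remainder.
  leading term x_2: no divisor's leading term divides it; move -2*x_2 to the remainder.
  remainder -2*x_2**2*x_3**2 + 2*x_2**2*x_3 + x_2**2 - 2*x_2 ≠ 0; add k_3 = -2*x_2**2*x_3**2 + 2*x_2**2*x_3 + x_2**2 - 2*x_2 to the basis.

The other S-polynomials (S(h_1,k_3), S(h_2,k_3)) all reduce to 0 modulo the current basis, so we have a Gröbner basis.
Inter-reduce: drop elements whose leading term is divisible by another's, tail-reduce, and make monic.
Reduced Gröbner basis: {x_1*x_2 + 2*x_2**2*x_3 - 2*x_2**2, x_1*x_3 - x_1 - 2*x_2*x_3 - 2*x_2 - 2, x_2**2*x_3**2 - x_2**2*x_3 + 2*x_2**2 + x_2}.

These coincide, so the ideals are equal.
The same test decides containment: I ⊆ J iff every generator of I reduces to 0 modulo a Gröbner basis of J.

Yes, the ideals are equal.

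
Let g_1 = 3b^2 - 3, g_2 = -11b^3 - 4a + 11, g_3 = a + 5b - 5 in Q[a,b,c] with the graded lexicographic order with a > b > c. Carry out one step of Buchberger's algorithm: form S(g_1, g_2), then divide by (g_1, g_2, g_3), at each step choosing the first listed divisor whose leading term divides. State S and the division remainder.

S(g_1, g_2) = -4/11a - b + 1; remainder on division = 9/11b - 9/11.

lcm(LM(g_1), LM(g_2)) = b^3.
S = (lcm/LT(g_1))·g_1 − (lcm/LT(g_2))·g_2 = -4/11a - b + 1.
Reduce S modulo (g_1, g_2, g_3) in that order:
  leading term a: subtract (-4/11)·g_3 from -4/11a - b + 1 → 9/11b - 9/11
  leading term b: no divisor's leading term divides it; move 9/11b to the remainder.
  leading term 1: no divisor's leading term divides it; move -9/11 to the remainder.
The remainder 9/11b - 9/11 is nonzero, so it would be added as the next basis element.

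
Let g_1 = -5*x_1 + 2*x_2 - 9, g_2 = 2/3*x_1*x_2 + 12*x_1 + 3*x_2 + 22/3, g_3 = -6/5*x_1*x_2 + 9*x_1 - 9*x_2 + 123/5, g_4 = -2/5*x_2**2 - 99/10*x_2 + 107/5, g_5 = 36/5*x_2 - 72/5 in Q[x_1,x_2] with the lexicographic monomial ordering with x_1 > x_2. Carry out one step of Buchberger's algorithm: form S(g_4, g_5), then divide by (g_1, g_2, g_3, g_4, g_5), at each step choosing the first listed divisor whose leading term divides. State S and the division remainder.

lcm(LM(g_4), LM(g_5)) = x_2**2.
S = (lcm/LT(g_4))·g_4 − (lcm/LT(g_5))·g_5 = 107/4*x_2 - 107/2.
Reduce S modulo (g_1, g_2, g_3, g_4, g_5) in that order:
  leading term x_2: subtract (535/144)·g_5 from 107/4*x_2 - 107/2 → 0
The remainder is 0, so this S-polynomial contributes no new basis element.
An S-polynomial is built so that the two leading terms cancel; whether anything survives reduction is exactly the Gröbner-basis criterion.

S(g_4, g_5) = 107/4*x_2 - 107/2; remainder on division = 0.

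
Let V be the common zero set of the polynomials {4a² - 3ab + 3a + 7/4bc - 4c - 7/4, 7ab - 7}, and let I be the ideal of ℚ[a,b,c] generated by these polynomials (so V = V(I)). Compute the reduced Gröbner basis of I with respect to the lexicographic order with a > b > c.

G = {a + 7/16b²c - bc - 19/16b + ¾, b³c - 16/7b²c - 19/7b² + 12/7b + 16/7}

f_1 = 4a² - 3ab + 3a + 7/4bc - 4c - 7/4, LT = a².
f_2 = 7ab - 7, LT = ab.

S(f_1,f_2): lcm = a²b. S = -¾ab² + ¾ab + a + 7/16b²c - bc - 7/16b.
  reduce S modulo (f_1, f_2):
  remainder a + 7/16b²c - bc - 19/16b + ¾ ≠ 0; add g_3 = a + 7/16b²c - bc - 19/16b + ¾ to the basis.

S(f_2,g_3): lcm = ab. S = -7/16b³c + b²c + 19/16b² - ¾b - 1.
  reduce S modulo (f_1, f_2, g_3):
  remainder -7/16b³c + b²c + 19/16b² - ¾b - 1 ≠ 0; add g_4 = -7/16b³c + b²c + 19/16b² - ¾b - 1 to the basis.

The other S-polynomials (S(f_1,g_3), S(f_1,g_4), S(f_2,g_4), S(g_3,g_4)) all reduce to 0 modulo the current basis, so we have a Gröbner basis.
Inter-reduce: drop elements whose leading term is divisible by another's, tail-reduce, and make monic.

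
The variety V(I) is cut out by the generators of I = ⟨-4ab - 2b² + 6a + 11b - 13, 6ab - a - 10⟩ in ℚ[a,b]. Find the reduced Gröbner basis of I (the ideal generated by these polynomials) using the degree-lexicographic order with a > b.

f_1 = -4ab - 2b² + 6a + 11b - 13, LT = ab.
f_2 = 6ab - a - 10, LT = ab.

S(f_1,f_2): lcm = ab. S = ½b² - 4/3a - 11/4b + 59/12.
  leading term b²: no divisor's leading term divides it; move ½b² to the remainder.
  leading term a: no divisor's leading term divides it; move -4/3a to the remainder.
  leading term b: no divisor's leading term divides it; move -11/4b to the remainder.
  leading term 1: no divisor's leading term divides it; move 59/12 to the remainder.
  remainder ½b² - 4/3a - 11/4b + 59/12 ≠ 0; add g_3 = ½b² - 4/3a - 11/4b + 59/12 to the basis.

S(f_1,g_3): lcm = ab². S = ½b³ + 8/3a² + 4ab - 11/4b² - 59/6a + 13/4b.
  leading term b³: subtract (b)·g_3 from ½b³ + 8/3a² + 4ab - 11/4b² - 59/6a + 13/4b → 8/3a² + 16/3ab - 59/6a - 5/3b
  leading term a²: no divisor's leading term divides it; move 8/3a² to the remainder.
  leading term ab: subtract (-4/3)·f_1 from 16/3ab - 59/6a - 5/3b → -8/3b² - 11/6a + 13b - 52/3
  leading term b²: subtract (-16/3)·g_3 from -8/3b² - 11/6a + 13b - 52/3 → -161/18a - 5/3b + 80/9
  leading term a: no divisor's leading term divides it; move -161/18a to the remainder.
  leading term b: no divisor's leading term divides it; move -5/3b to the remainder.
  leading term 1: no divisor's leading term divides it; move 80/9 to the remainder.
  remainder 8/3a² - 161/18a - 5/3b + 80/9 ≠ 0; add g_4 = 8/3a² - 161/18a - 5/3b + 80/9 to the basis.

The other S-polynomials (S(f_2,g_3), S(f_1,g_4), S(f_2,g_4), S(g_3,g_4)) all reduce to 0 modulo the current basis, so we have a Gröbner basis.
Inter-reduce: drop elements whose leading term is divisible by another's, tail-reduce, and make monic.

G = {a² - 161/48a - ⅝b + 10/3, ab - ⅙a - 5/3, b² - 8/3a - 11/2b + 59/6}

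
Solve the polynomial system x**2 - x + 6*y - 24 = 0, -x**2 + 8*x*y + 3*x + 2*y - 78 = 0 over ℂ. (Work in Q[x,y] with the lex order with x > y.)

Compute a lex Gröbner basis by Buchberger's algorithm.
f_1 = x**2 - x + 6*y - 24, LT = x**2.
f_2 = -x**2 + 8*x*y + 3*x + 2*y - 78, LT = x**2.

S(f_1,f_2): lcm = x**2. S = 8*x*y + 2*x + 8*y - 102.
  leading term x*y: no divisor's leading term divides it; move 8*x*y to the remainder.
  leading term x: no divisor's leading term divides it; move 2*x to the remainder.
  leading term y: no divisor's leading term divides it; move 8*y to the remainder.
  leading term 1: no divisor's leading term divides it; move -102 to the remainder.
  remainder 8*x*y + 2*x + 8*y - 102 ≠ 0; add h_3 = 8*x*y + 2*x + 8*y - 102 to the basis.

S(f_1,h_3): lcm = x**2*y. S = -1/4*x**2 - 2*x*y + 51/4*x + 6*y**2 - 24*y.
  leading term x**2: subtract (-1/4)·f_1 from -1/4*x**2 - 2*x*y + 51/4*x + 6*y**2 - 24*y → -2*x*y + 25/2*x + 6*y**2 - 45/2*y - 6
  leading term x*y: subtract (-1/4)·h_3 from -2*x*y + 25/2*x + 6*y**2 - 45/2*y - 6 → 13*x + 6*y**2 - 41/2*y - 63/2
  leading term x: no divisor's leading term divides it; move 13*x to the remainder.
  leading term y**2: no divisor's leading term divides it; move 6*y**2 to the remainder.
  leading term y: no divisor's leading term divides it; move -41/2*y to the remainder.
  leading term 1: no divisor's leading term divides it; move -63/2 to the remainder.
  remainder 13*x + 6*y**2 - 41/2*y - 63/2 ≠ 0; add h_4 = 13*x + 6*y**2 - 41/2*y - 63/2 to the basis.

S(f_2,h_3): lcm = x**2*y. S = -1/4*x**2 - 8*x*y**2 - 4*x*y + 51/4*x - 2*y**2 + 78*y.
  leading term x**2: subtract (-1/4)·f_1 from -1/4*x**2 - 8*x*y**2 - 4*x*y + 51/4*x - 2*y**2 + 78*y → -8*x*y**2 - 4*x*y + 25/2*x - 2*y**2 + 159/2*y - 6
  leading term x*y**2: subtract (-y)·h_3 from -8*x*y**2 - 4*x*y + 25/2*x - 2*y**2 + 159/2*y - 6 → -2*x*y + 25/2*x + 6*y**2 - 45/2*y - 6
  leading term x*y: subtract (-1/4)·h_3 from -2*x*y + 25/2*x + 6*y**2 - 45/2*y - 6 → 13*x + 6*y**2 - 41/2*y - 63/2
  leading term x: subtract (1)·h_4 from 13*x + 6*y**2 - 41/2*y - 63/2 → 0
  remainder 0.

S(f_1,h_4): lcm = x**2. S = -6/13*x*y**2 + 41/26*x*y + 37/26*x + 6*y - 24.
  leading term x*y**2: subtract (-3/52*y)·h_3 from -6/13*x*y**2 + 41/26*x*y + 37/26*x + 6*y - 24 → 22/13*x*y + 37/26*x + 6/13*y**2 + 3/26*y - 24
  leading term x*y: subtract (11/52)·h_3 from 22/13*x*y + 37/26*x + 6/13*y**2 + 3/26*y - 24 → x + 6/13*y**2 - 41/26*y - 63/26
  leading term x: subtract (1/13)·h_4 from x + 6/13*y**2 - 41/26*y - 63/26 → 0
  remainder 0.

S(f_2,h_4): lcm = x**2. S = -6/13*x*y**2 - 167/26*x*y - 15/26*x - 2*y + 78.
  leading term x*y**2: subtract (-3/52*y)·h_3 from -6/13*x*y**2 - 167/26*x*y - 15/26*x - 2*y + 78 → -82/13*x*y - 15/26*x + 6/13*y**2 - 205/26*y + 78
  leading term x*y: subtract (-41/52)·h_3 from -82/13*x*y - 15/26*x + 6/13*y**2 - 205/26*y + 78 → x + 6/13*y**2 - 41/26*y - 63/26
  leading term x: subtract (1/13)·h_4 from x + 6/13*y**2 - 41/26*y - 63/26 → 0
  remainder 0.

S(h_3,h_4): lcm = x*y. S = 1/4*x - 6/13*y**3 + 41/26*y**2 + 89/26*y - 51/4.
  leading term x: subtract (1/52)·h_4 from 1/4*x - 6/13*y**3 + 41/26*y**2 + 89/26*y - 51/4 → -6/13*y**3 + 19/13*y**2 + 397/104*y - 1263/104
  leading term y**3: no divisor's leading term divides it; move -6/13*y**3 to the remainder.
  leading term y**2: no divisor's leading term divides it; move 19/13*y**2 to the remainder.
  leading term y: no divisor's leading term divides it; move 397/104*y to the remainder.
  leading term 1: no divisor's leading term divides it; move -1263/104 to the remainder.
  remainder -6/13*y**3 + 19/13*y**2 + 397/104*y - 1263/104 ≠ 0; add h_5 = -6/13*y**3 + 19/13*y**2 + 397/104*y - 1263/104 to the basis.

S(f_1,h_5): leading monomials are coprime, so the S-polynomial reduces to 0 (Buchberger's first criterion).
S(f_2,h_5): leading monomials are coprime, so the S-polynomial reduces to 0 (Buchberger's first criterion).
S(h_3,h_5): lcm = x*y**3. S = 41/12*x*y**2 + 397/48*x*y - 421/16*x + y**3 - 51/4*y**2.
  leading term x*y**2: subtract (41/96*y)·h_3 from 41/12*x*y**2 + 397/48*x*y - 421/16*x + y**3 - 51/4*y**2 → 89/12*x*y - 421/16*x + y**3 - 97/6*y**2 + 697/16*y
  leading term x*y: subtract (89/96)·h_3 from 89/12*x*y - 421/16*x + y**3 - 97/6*y**2 + 697/16*y → -169/6*x + y**3 - 97/6*y**2 + 1735/48*y + 1513/16
  leading term x: subtract (-13/6)·h_4 from -169/6*x + y**3 - 97/6*y**2 + 1735/48*y + 1513/16 → y**3 - 19/6*y**2 - 397/48*y + 421/16
  leading term y**3: subtract (-13/6)·h_5 from y**3 - 19/6*y**2 - 397/48*y + 421/16 → 0
  remainder 0.

S(h_4,h_5): leading monomials are coprime, so the S-polynomial reduces to 0 (Buchberger's first criterion).
Every S-polynomial of the final basis reduces to 0, so we have a Gröbner basis.
Inter-reduce: drop elements whose leading term is divisible by another's, tail-reduce, and make monic.
Reduced Gröbner basis: {x + 6/13*y**2 - 41/26*y - 63/26, y**3 - 19/6*y**2 - 397/48*y + 421/16}.

A lex Gröbner basis eliminates variables successively. Here y**3 - 19/6*y**2 - 397/48*y + 421/16 depends only on y, with roots {3, 1/12 - sqrt(79)/3, 1/12 + sqrt(79)/3}; lifting each root through the earlier basis elements recovers the full solutions.
  y = 3: the earlier basis element becomes x - 3 = 0, giving x = 3 — point (3, 3).
  y = 1/12 - sqrt(79)/3: the earlier basis element becomes x + 3/2 + sqrt(79)/2 = 0, giving x = -sqrt(79)/2 - 3/2 — point (-sqrt(79)/2 - 3/2, 1/12 - sqrt(79)/3).
  y = 1/12 + sqrt(79)/3: the earlier basis element becomes x - sqrt(79)/2 + 3/2 = 0, giving x = -3/2 + sqrt(79)/2 — point (-3/2 + sqrt(79)/2, 1/12 + sqrt(79)/3).

{(3, 3), (-sqrt(79)/2 - 3/2, 1/12 - sqrt(79)/3), (-3/2 + sqrt(79)/2, 1/12 + sqrt(79)/3)}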